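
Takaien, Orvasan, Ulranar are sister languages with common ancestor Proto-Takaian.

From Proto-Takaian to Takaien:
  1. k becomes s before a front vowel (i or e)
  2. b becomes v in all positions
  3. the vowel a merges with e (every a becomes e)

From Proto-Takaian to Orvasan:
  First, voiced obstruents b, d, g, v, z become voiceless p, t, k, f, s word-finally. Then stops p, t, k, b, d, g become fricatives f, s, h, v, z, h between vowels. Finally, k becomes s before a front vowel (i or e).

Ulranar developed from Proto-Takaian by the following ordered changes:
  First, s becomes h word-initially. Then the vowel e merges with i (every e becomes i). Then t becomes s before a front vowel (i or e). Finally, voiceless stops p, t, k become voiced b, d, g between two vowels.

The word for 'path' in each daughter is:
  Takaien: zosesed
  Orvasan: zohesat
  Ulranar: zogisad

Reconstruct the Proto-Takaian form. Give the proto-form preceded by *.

Position 4: Takaien has e, Orvasan has e, Ulranar has i. Orvasan preserves e here (none of its changes turn any other segment into e), so the proto-segment is *e.
Position 7: Takaien has d, Orvasan has t, Ulranar has d. Takaien preserves d here (none of its changes turn any other segment into d), so the proto-segment is *d.
This points to *zokesad. Verify forward in each daughter:
Takaien: *zokesad > zosesad > zosesed  (by palatalisation, vowel merger)
Orvasan: *zokesad > zokesat > zohesat  (by final devoicing, intervocalic lenition)
Ulranar: *zokesad > zokisad > zogisad  (by vowel merger, intervocalic voicing)
No other proto-form is consistent with every reflex, so the reconstruction is *zokesad.

*zokesad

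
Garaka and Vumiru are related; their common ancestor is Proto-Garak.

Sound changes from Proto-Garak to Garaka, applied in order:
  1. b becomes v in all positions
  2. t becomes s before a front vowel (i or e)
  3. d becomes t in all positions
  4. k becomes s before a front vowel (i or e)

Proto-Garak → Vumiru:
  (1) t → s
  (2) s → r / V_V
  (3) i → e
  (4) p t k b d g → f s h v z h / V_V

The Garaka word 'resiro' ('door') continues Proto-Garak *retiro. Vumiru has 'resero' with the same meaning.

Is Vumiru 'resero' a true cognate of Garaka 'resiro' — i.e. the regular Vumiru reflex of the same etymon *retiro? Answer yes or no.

Derive the expected Vumiru reflex of *retiro:
Vumiru: *retiro
  retiro → resiro   [unconditioned shift]
  resiro → reriro   [rhotacism]
  reriro → rerero   [vowel merger]
  rerero (rule 4 does not apply)
  giving Vumiru rerero.
The regular Vumiru reflex would be 'rerero', but the attested form is 'resero'. The correspondence is irregular, so they are not cognates (the Vumiru form has a different source).

no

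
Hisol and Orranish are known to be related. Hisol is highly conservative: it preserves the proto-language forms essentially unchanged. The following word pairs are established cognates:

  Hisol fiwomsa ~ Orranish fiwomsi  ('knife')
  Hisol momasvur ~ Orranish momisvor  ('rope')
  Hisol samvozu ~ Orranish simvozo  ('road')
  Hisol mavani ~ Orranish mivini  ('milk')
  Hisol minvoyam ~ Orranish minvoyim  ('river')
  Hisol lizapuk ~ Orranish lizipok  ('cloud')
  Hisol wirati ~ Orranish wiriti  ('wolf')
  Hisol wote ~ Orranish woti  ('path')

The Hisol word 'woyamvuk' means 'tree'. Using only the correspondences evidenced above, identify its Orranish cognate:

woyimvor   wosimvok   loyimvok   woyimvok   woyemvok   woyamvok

samvozu ~ simvozo, minvoyam ~ minvoyim — Hisol a corresponds to Orranish i after a consonant, before a nasal.
lizapuk ~ lizipok — Hisol u corresponds to Orranish o after a consonant, before a consonant other than r, m, n, p, b, f, v.
Applying these to Hisol 'woyamvuk':
  woyamvuk → woyimvuk   (a→i after a consonant, before a nasal)
  woyimvuk → woyimvok   (u→o after a consonant, before a consonant other than r, m, n, p, b, f, v)
So the Orranish cognate is 'woyimvok'.

woyimvok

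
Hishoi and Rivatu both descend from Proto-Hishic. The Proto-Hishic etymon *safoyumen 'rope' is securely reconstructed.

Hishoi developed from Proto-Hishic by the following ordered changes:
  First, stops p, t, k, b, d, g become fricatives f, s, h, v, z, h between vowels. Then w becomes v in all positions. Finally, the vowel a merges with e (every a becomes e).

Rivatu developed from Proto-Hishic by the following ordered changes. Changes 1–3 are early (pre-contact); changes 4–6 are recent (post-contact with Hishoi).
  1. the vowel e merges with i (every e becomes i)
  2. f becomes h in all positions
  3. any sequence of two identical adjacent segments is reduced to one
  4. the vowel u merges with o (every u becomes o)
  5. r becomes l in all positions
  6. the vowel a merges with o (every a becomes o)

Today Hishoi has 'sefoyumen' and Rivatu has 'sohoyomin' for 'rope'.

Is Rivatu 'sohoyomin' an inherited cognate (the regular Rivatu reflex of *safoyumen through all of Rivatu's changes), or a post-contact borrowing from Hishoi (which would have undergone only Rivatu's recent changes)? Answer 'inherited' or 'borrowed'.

inherited

If inherited, *safoyumen would pass through all of Rivatu's changes:
Rivatu: *safoyumen
  safoyumen → safoyumin   [vowel merger]
  safoyumin → sahoyumin   [unconditioned shift]
  sahoyumin (rule 3 does not apply)
  sahoyumin → sahoyomin   [vowel merger]
  sahoyomin (rule 5 does not apply)
  sahoyomin → sohoyomin   [vowel merger]
  giving Rivatu sohoyomin.
If borrowed from Hishoi 'sefoyumen' after the early changes, it would undergo only the recent ones:
  rule 4 (vowel merger): sefoyumen → sefoyomen
  rule 5 (unconditioned shift): no change (sefoyomen)
  rule 6 (vowel merger): no change (sefoyomen)
  ⇒ as a loan: sefoyomen
Rivatu 'sohoyomin' matches the inherited outcome exactly, so it is an inherited cognate, not a loan.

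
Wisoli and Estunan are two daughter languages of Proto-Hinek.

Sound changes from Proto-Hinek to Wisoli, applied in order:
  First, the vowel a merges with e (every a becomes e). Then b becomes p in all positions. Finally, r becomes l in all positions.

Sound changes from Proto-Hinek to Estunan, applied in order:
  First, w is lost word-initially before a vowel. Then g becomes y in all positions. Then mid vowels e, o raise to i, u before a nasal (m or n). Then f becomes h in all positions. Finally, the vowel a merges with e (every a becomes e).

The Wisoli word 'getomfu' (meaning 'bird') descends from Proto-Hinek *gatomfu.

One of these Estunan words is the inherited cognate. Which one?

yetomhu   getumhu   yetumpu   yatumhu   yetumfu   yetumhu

yetumhu

Estunan: start from *gatomfu.
  rule 1: no change — gatomfu
  rule 2 (unconditioned shift): gatomfu → yatomfu
  rule 3 (pre-nasal raising): yatomfu → yatumfu
  rule 4 (unconditioned shift): yatumfu → yatumhu
  rule 5 (vowel merger): yatumhu → yetumhu
  ⇒ Estunan yetumhu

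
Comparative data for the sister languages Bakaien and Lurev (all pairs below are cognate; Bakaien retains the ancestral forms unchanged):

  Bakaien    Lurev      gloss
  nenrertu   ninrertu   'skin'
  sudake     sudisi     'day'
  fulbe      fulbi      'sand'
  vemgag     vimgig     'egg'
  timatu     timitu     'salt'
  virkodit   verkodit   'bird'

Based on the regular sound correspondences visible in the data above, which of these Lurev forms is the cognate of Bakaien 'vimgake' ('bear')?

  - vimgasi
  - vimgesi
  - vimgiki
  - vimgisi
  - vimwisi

sudake ~ sudisi, vemgag ~ vimgig — Bakaien a corresponds to Lurev i after a consonant, before a consonant other than r, m, n, p, b, f, v.
sudake ~ sudisi — Bakaien k corresponds to Lurev s between vowels (before a front vowel).
sudake ~ sudisi, fulbe ~ fulbi — Bakaien e corresponds to Lurev i word-finally.
Applying these to Bakaien 'vimgake':
  vimgake → vimgike   (a→i after a consonant, before a consonant other than r, m, n, p, b, f, v)
  vimgike → vimgise   (k→s between vowels (before a front vowel))
  vimgise → vimgisi   (e→i word-finally)
So the Lurev cognate is 'vimgisi'.

vimgisi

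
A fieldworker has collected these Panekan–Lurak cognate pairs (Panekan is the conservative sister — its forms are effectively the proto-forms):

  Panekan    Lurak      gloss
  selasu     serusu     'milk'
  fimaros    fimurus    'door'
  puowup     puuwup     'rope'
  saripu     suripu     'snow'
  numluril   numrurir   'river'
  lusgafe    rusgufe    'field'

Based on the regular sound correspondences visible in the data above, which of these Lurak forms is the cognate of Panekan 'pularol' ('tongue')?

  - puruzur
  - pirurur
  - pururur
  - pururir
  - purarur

pururur

selasu ~ serusu — Panekan l corresponds to Lurak r between vowels (before a back vowel).
fimaros ~ fimurus, saripu ~ suripu — Panekan a corresponds to Lurak u after a consonant, before r.
fimaros ~ fimurus — Panekan o corresponds to Lurak u after a consonant, before a consonant other than r, m, n, p, b, f, v.
numluril ~ numrurir — Panekan l corresponds to Lurak r word-finally.
Applying these to Panekan 'pularol':
  pularol → purarol   (l→r between vowels (before a back vowel))
  purarol → pururol   (a→u after a consonant, before r)
  pururol → pururul   (o→u after a consonant, before a consonant other than r, m, n, p, b, f, v)
  pururul → pururur   (l→r word-finally)
So the Lurak cognate is 'pururur'.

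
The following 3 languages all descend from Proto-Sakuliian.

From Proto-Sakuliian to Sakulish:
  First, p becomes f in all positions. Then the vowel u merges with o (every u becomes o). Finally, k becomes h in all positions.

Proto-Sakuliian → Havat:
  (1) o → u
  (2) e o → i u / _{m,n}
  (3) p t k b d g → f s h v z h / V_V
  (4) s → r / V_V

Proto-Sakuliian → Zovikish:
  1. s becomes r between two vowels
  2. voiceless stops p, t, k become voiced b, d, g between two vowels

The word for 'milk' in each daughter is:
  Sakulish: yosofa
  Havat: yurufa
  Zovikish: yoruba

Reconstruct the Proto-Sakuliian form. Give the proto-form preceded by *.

*yosupa

Position 2: Sakulish has o, Havat has u, Zovikish has o. Zovikish preserves o here (none of its changes turn any other segment into o), so the proto-segment is *o.
Position 3: Sakulish has s, Havat has r, Zovikish has r. Sakulish preserves s here (none of its changes turn any other segment into s), so the proto-segment is *s.
Position 5: Sakulish has f, Havat has f, Zovikish has b. Taking the neighbouring segments as reconstructed: Sakulish f could go back to *p or *f; Havat f could go back to *p or *f; Zovikish b could go back to *p or *b — the one source consistent with every daughter is *p.
Verify the candidate proto-form against each daughter:
Sakulish: start from *yosupa.
  rule 1 (unconditioned shift): yosupa → yosufa
  rule 2 (vowel merger): yosufa → yosofa
  rule 3: no change — yosofa
  ⇒ Sakulish yosofa
Havat: start from *yosupa.
  rule 1 (vowel merger): yosupa → yusupa
  rule 2: no change — yusupa
  rule 3 (intervocalic lenition): yusupa → yusufa
  rule 4 (rhotacism): yusufa → yurufa
  ⇒ Havat yurufa
Zovikish: *yosupa > yorupa > yoruba  (by rhotacism, intervocalic voicing)
*yosupa is the unique common source.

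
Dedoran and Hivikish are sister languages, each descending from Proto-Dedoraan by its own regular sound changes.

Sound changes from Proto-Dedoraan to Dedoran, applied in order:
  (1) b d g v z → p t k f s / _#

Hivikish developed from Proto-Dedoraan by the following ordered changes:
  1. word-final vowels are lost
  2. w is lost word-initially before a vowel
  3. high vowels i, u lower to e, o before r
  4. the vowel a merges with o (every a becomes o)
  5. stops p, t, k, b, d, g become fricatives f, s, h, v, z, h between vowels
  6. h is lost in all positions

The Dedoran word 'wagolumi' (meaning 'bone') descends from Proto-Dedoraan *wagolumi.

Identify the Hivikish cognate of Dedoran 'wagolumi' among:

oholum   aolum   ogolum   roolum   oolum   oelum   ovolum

oolum

Hivikish: *wagolumi > wagolum > agolum > ogolum > oholum > oolum  (by apocope, glide loss, vowel merger, intervocalic lenition, h-loss)
Among the options, 'oolum' alone shows every Hivikish change applied in order.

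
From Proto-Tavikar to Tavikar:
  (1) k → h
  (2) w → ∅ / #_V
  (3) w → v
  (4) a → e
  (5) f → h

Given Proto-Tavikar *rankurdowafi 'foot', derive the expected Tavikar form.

Tavikar: *rankurdowafi > ranhurdowafi > ranhurdovafi > renhurdovefi > renhurdovehi  (by unconditioned shift, unconditioned shift, vowel merger, unconditioned shift)

renhurdovehi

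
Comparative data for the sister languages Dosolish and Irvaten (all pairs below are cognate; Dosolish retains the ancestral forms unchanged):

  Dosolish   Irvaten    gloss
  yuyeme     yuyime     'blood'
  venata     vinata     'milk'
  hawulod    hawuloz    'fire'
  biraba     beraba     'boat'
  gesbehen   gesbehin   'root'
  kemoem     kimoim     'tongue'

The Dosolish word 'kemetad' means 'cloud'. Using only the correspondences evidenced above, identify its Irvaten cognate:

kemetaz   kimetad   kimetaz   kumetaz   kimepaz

yuyeme ~ yuyime, kemoem ~ kimoim — Dosolish e corresponds to Irvaten i after a consonant, before a nasal.
hawulod ~ hawuloz — Dosolish d corresponds to Irvaten z word-finally.
Applying these to Dosolish 'kemetad':
  kemetad → kimetad   (e→i after a consonant, before a nasal)
  kimetad → kimetaz   (d→z word-finally)
So the Irvaten cognate is 'kimetaz'.

kimetaz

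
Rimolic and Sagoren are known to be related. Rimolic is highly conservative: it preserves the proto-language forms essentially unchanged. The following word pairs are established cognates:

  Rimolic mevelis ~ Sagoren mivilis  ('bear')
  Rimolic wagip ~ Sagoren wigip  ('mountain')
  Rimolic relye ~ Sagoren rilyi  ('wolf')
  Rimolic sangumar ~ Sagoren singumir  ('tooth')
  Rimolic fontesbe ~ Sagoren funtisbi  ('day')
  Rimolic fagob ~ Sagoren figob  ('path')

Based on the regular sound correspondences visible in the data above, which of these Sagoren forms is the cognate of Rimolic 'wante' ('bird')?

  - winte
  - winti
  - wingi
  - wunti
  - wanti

sangumar ~ singumir — Rimolic a corresponds to Sagoren i after a consonant, before a nasal.
relye ~ rilyi, fontesbe ~ funtisbi — Rimolic e corresponds to Sagoren i word-finally.
Applying these to Rimolic 'wante':
  wante → winte   (a→i after a consonant, before a nasal)
  winte → winti   (e→i word-finally)
So the Sagoren cognate is 'winti'.

winti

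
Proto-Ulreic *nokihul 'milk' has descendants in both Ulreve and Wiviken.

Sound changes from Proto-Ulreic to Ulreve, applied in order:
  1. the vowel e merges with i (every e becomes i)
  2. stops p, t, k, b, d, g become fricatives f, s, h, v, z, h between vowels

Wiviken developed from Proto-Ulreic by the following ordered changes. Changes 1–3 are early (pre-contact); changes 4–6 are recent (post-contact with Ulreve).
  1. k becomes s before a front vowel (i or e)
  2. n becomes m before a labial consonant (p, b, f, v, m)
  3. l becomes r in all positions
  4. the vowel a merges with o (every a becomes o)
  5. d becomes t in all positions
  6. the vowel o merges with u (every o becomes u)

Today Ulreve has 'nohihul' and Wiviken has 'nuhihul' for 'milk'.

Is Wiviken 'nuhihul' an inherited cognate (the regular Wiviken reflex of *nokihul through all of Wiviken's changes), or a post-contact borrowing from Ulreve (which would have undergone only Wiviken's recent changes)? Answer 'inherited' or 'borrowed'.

If inherited, *nokihul would pass through all of Wiviken's changes:
Wiviken: *nokihul
  nokihul → nosihul   [palatalisation]
  nosihul (rule 2 does not apply)
  nosihul → nosihur   [unconditioned shift]
  nosihur (rule 4 does not apply)
  nosihur (rule 5 does not apply)
  nosihur → nusihur   [vowel merger]
  giving Wiviken nusihur.
If borrowed from Ulreve 'nohihul' after the early changes, it would undergo only the recent ones:
  rule 4 (vowel merger): no change (nohihul)
  rule 5 (unconditioned shift): no change (nohihul)
  rule 6 (vowel merger): nohihul → nuhihul
  ⇒ as a loan: nuhihul
Wiviken 'nuhihul' matches the loan outcome 'nuhihul', not the inherited 'nusihur' — it skipped the early Wiviken changes, so it was borrowed from Ulreve.

borrowed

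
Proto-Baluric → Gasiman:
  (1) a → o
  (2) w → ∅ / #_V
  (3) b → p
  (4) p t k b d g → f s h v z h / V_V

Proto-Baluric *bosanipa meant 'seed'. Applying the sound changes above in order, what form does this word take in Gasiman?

posonifo

Gasiman: *bosanipa
  bosanipa → bosonipo   [vowel merger]
  bosonipo (rule 2 does not apply)
  bosonipo → posonipo   [unconditioned shift]
  posonipo → posonifo   [intervocalic lenition]
  giving Gasiman posonifo.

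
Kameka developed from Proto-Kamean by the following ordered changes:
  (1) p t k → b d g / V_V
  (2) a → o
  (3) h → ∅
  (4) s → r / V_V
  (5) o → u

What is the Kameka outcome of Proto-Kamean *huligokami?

Kameka: start from *huligokami.
  rule 1 (intervocalic voicing): huligokami → huligogami
  rule 2 (vowel merger): huligogami → huligogomi
  rule 3 (h-loss): huligogomi → uligogomi
  rule 4: no change — uligogomi
  rule 5 (vowel merger): uligogomi → uligugumi
  ⇒ Kameka uligugumi

uligugumi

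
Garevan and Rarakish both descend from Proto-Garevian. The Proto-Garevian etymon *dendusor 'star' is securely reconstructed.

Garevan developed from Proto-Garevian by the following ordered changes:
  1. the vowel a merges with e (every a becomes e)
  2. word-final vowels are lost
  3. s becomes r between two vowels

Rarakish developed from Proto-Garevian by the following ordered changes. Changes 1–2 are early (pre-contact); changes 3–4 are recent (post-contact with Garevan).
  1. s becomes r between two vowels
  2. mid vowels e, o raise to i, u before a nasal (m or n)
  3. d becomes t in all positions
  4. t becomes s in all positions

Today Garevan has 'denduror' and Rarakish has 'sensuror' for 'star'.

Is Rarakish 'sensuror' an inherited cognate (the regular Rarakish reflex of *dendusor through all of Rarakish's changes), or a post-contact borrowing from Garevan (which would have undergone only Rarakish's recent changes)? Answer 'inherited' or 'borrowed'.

If inherited, *dendusor would pass through all of Rarakish's changes:
Rarakish: *dendusor > denduror > dinduror > tinturor > sinsuror  (by rhotacism, pre-nasal raising, unconditioned shift, unconditioned shift)
If borrowed from Garevan 'denduror' after the early changes, it would undergo only the recent ones:
  rule 3 (unconditioned shift): denduror → tenturor
  rule 4 (unconditioned shift): tenturor → sensuror
  ⇒ as a loan: sensuror
Rarakish 'sensuror' matches the loan outcome 'sensuror', not the inherited 'sinsuror' — it skipped the early Rarakish changes, so it was borrowed from Garevan.

borrowed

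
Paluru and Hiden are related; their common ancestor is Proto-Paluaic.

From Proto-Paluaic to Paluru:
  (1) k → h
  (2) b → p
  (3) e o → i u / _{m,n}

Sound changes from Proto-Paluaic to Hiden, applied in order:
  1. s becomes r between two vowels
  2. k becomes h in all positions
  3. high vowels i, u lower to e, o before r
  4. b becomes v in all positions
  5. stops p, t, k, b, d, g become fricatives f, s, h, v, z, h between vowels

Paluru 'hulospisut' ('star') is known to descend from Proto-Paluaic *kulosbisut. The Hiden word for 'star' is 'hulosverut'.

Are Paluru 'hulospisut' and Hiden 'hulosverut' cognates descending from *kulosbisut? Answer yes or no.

yes

Derive the expected Hiden reflex of *kulosbisut:
Hiden: start from *kulosbisut.
  rule 1 (rhotacism): kulosbisut → kulosbirut
  rule 2 (unconditioned shift): kulosbirut → hulosbirut
  rule 3 (pre-rhotic lowering): hulosbirut → hulosberut
  rule 4 (unconditioned shift): hulosberut → hulosverut
  rule 5: no change — hulosverut
  ⇒ Hiden hulosverut
Hiden 'hulosverut' matches the regular reflex exactly, so the pair is cognate.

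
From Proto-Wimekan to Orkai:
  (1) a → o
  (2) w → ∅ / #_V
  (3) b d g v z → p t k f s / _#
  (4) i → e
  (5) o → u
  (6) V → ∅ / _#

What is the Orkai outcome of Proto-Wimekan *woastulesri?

uustulesr

Orkai: start from *woastulesri.
  rule 1 (vowel merger): woastulesri → woostulesri
  rule 2 (glide loss): woostulesri → oostulesri
  rule 3: no change — oostulesri
  rule 4 (vowel merger): oostulesri → oostulesre
  rule 5 (vowel merger): oostulesre → uustulesre
  rule 6 (apocope): uustulesre → uustulesr
  ⇒ Orkai uustulesr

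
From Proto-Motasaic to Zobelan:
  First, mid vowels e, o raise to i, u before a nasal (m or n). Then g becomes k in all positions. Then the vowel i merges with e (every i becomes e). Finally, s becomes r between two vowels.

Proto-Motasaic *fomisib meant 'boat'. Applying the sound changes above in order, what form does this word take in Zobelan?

Zobelan: *fomisib
  fomisib → fumisib   [pre-nasal raising]
  fumisib (rule 2 does not apply)
  fumisib → fumeseb   [vowel merger]
  fumeseb → fumereb   [rhotacism]
  giving Zobelan fumereb.

fumereb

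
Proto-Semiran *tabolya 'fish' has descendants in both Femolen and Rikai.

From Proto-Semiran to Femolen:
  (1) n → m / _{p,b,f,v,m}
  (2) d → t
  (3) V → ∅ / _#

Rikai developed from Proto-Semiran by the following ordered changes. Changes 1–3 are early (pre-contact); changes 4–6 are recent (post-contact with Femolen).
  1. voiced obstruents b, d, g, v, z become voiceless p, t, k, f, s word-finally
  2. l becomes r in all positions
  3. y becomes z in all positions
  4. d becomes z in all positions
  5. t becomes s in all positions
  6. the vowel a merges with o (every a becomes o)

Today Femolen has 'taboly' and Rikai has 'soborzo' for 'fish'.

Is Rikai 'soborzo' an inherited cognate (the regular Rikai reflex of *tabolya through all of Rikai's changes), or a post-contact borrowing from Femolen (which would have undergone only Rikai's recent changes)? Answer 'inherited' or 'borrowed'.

inherited

If inherited, *tabolya would pass through all of Rikai's changes:
Rikai: *tabolya
  tabolya (rule 1 does not apply)
  tabolya → taborya   [unconditioned shift]
  taborya → taborza   [unconditioned shift]
  taborza (rule 4 does not apply)
  taborza → saborza   [unconditioned shift]
  saborza → soborzo   [vowel merger]
  giving Rikai soborzo.
If borrowed from Femolen 'taboly' after the early changes, it would undergo only the recent ones:
  rule 4 (unconditioned shift): no change (taboly)
  rule 5 (unconditioned shift): taboly → saboly
  rule 6 (vowel merger): saboly → soboly
  ⇒ as a loan: soboly
Rikai 'soborzo' matches the inherited outcome exactly, so it is an inherited cognate, not a loan.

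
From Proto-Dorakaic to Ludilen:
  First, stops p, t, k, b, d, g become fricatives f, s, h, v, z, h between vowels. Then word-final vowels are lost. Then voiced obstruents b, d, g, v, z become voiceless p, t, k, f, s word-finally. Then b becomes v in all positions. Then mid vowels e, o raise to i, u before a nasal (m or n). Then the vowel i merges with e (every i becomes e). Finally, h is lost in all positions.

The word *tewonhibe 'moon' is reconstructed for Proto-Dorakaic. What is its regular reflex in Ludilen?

tewunef

Ludilen: start from *tewonhibe.
  rule 1 (intervocalic lenition): tewonhibe → tewonhive
  rule 2 (apocope): tewonhive → tewonhiv
  rule 3 (final devoicing): tewonhiv → tewonhif
  rule 4: no change — tewonhif
  rule 5 (pre-nasal raising): tewonhif → tewunhif
  rule 6 (vowel merger): tewunhif → tewunhef
  rule 7 (h-loss): tewunhef → tewunef
  ⇒ Ludilen tewunef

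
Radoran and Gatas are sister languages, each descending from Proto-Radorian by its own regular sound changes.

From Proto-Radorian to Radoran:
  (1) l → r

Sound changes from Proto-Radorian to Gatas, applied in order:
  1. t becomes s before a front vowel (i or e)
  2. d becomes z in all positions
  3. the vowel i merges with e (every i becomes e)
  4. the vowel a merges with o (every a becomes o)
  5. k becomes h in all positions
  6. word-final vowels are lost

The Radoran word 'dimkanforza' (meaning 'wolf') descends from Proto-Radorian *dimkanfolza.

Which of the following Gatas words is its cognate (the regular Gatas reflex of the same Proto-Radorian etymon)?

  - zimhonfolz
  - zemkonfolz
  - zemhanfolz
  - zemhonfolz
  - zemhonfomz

zemhonfolz

Gatas: start from *dimkanfolza.
  rule 1: no change — dimkanfolza
  rule 2 (unconditioned shift): dimkanfolza → zimkanfolza
  rule 3 (vowel merger): zimkanfolza → zemkanfolza
  rule 4 (vowel merger): zemkanfolza → zemkonfolzo
  rule 5 (unconditioned shift): zemkonfolzo → zemhonfolzo
  rule 6 (apocope): zemhonfolzo → zemhonfolz
  ⇒ Gatas zemhonfolz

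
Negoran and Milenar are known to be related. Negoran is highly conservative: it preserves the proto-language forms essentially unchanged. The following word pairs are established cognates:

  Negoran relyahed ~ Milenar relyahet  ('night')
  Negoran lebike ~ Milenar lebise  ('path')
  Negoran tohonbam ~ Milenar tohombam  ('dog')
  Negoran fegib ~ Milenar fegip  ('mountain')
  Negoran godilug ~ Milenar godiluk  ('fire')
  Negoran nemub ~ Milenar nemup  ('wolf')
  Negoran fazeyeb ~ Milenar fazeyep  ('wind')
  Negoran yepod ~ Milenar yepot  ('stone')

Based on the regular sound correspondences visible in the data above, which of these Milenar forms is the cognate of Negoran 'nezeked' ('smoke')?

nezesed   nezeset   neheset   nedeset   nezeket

lebike ~ lebise — Negoran k corresponds to Milenar s between vowels (before a front vowel).
relyahed ~ relyahet, yepod ~ yepot — Negoran d corresponds to Milenar t word-finally.
Applying these to Negoran 'nezeked':
  nezeked → nezesed   (k→s between vowels (before a front vowel))
  nezesed → nezeset   (d→t word-finally)
So the Milenar cognate is 'nezeset'.

nezeset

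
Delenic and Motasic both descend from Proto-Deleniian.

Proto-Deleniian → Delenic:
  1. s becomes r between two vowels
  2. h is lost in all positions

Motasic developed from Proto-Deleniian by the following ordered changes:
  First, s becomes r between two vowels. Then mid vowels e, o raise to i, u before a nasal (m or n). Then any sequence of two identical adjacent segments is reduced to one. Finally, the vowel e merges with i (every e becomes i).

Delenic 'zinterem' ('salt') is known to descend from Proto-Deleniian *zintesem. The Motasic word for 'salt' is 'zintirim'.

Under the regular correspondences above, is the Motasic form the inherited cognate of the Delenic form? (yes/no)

yes

Derive the expected Motasic reflex of *zintesem:
Motasic: *zintesem
  zintesem → zinterem   [rhotacism]
  zinterem → zinterim   [pre-nasal raising]
  zinterim (rule 3 does not apply)
  zinterim → zintirim   [vowel merger]
  giving Motasic zintirim.
Motasic 'zintirim' matches the regular reflex exactly, so the pair is cognate.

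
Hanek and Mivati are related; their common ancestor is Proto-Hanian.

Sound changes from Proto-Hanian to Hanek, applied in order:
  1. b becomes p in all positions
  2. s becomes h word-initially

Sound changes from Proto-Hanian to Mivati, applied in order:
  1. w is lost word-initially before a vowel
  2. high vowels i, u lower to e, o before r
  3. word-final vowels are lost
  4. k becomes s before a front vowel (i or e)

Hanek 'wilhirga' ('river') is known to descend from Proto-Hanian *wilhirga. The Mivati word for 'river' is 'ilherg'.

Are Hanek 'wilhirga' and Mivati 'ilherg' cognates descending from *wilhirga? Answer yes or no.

yes

Derive the expected Mivati reflex of *wilhirga:
Mivati: start from *wilhirga.
  rule 1 (glide loss): wilhirga → ilhirga
  rule 2 (pre-rhotic lowering): ilhirga → ilherga
  rule 3 (apocope): ilherga → ilherg
  rule 4: no change — ilherg
  ⇒ Mivati ilherg
Mivati 'ilherg' matches the regular reflex exactly, so the pair is cognate.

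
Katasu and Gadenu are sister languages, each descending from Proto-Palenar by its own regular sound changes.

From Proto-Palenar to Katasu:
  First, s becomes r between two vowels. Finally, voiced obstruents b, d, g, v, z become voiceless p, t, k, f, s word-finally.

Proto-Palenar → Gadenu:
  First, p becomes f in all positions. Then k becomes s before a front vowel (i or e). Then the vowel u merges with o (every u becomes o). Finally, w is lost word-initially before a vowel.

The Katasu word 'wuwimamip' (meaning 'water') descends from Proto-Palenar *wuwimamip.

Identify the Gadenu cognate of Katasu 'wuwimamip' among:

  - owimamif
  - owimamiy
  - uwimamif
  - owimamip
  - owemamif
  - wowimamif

owimamif

Gadenu: start from *wuwimamip.
  rule 1 (unconditioned shift): wuwimamip → wuwimamif
  rule 2: no change — wuwimamif
  rule 3 (vowel merger): wuwimamif → wowimamif
  rule 4 (glide loss): wowimamif → owimamif
  ⇒ Gadenu owimamif
The other candidates each miss or misapply at least one Gadenu change.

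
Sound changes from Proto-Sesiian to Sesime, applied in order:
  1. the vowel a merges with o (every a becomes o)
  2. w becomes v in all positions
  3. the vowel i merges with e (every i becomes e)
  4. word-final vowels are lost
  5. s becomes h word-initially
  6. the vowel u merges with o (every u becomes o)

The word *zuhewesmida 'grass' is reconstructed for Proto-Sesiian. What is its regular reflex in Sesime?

Sesime: start from *zuhewesmida.
  rule 1 (vowel merger): zuhewesmida → zuhewesmido
  rule 2 (unconditioned shift): zuhewesmido → zuhevesmido
  rule 3 (vowel merger): zuhevesmido → zuhevesmedo
  rule 4 (apocope): zuhevesmedo → zuhevesmed
  rule 5: no change — zuhevesmed
  rule 6 (vowel merger): zuhevesmed → zohevesmed
  ⇒ Sesime zohevesmed

zohevesmed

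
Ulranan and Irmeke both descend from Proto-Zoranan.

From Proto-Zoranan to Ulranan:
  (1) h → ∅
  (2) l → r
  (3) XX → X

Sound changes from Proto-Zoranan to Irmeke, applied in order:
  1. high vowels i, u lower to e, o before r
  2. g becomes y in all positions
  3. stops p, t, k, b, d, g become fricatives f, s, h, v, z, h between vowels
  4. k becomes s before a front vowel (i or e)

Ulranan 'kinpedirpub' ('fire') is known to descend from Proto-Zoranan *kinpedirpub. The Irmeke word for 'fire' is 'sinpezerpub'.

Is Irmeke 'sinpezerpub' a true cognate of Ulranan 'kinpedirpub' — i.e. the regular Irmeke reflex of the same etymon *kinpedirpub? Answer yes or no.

Derive the expected Irmeke reflex of *kinpedirpub:
Irmeke: *kinpedirpub > kinpederpub > kinpezerpub > sinpezerpub  (by pre-rhotic lowering, intervocalic lenition, palatalisation)
Irmeke 'sinpezerpub' matches the regular reflex exactly, so the pair is cognate.

yes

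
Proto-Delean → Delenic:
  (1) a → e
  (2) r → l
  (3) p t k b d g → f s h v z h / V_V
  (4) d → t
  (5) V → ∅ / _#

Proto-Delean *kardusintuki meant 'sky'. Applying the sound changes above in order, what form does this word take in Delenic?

Delenic: *kardusintuki
  kardusintuki → kerdusintuki   [vowel merger]
  kerdusintuki → keldusintuki   [unconditioned shift]
  keldusintuki → keldusintuhi   [intervocalic lenition]
  keldusintuhi → keltusintuhi   [unconditioned shift]
  keltusintuhi → keltusintuh   [apocope]
  giving Delenic keltusintuh.

keltusintuh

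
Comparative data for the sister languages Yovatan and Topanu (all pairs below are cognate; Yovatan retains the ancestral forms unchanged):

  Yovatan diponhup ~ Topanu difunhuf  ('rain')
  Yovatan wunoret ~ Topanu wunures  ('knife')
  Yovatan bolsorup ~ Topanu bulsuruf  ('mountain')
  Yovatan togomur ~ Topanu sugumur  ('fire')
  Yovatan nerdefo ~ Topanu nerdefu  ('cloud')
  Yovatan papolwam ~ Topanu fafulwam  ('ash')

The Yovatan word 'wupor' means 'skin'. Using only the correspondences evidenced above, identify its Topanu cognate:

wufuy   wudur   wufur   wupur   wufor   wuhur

wufur

diponhup ~ difunhuf, papolwam ~ fafulwam — Yovatan p corresponds to Topanu f between vowels (before a back vowel).
wunoret ~ wunures, bolsorup ~ bulsuruf — Yovatan o corresponds to Topanu u after a consonant, before r.
Applying these to Yovatan 'wupor':
  wupor → wufor   (p→f between vowels (before a back vowel))
  wufor → wufur   (o→u after a consonant, before r)
So the Topanu cognate is 'wufur'.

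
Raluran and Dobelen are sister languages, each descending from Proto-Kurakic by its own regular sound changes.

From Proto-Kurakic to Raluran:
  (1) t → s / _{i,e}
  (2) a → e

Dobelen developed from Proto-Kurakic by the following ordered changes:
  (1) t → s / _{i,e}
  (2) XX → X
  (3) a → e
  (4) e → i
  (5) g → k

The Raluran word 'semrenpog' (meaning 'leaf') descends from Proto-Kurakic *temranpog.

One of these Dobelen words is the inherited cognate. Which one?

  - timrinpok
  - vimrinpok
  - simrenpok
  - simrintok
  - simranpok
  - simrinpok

Dobelen: start from *temranpog.
  rule 1 (palatalisation): temranpog → semranpog
  rule 2: no change — semranpog
  rule 3 (vowel merger): semranpog → semrenpog
  rule 4 (vowel merger): semrenpog → simrinpog
  rule 5 (unconditioned shift): simrinpog → simrinpok
  ⇒ Dobelen simrinpok
The other candidates each miss or misapply at least one Dobelen change.

simrinpok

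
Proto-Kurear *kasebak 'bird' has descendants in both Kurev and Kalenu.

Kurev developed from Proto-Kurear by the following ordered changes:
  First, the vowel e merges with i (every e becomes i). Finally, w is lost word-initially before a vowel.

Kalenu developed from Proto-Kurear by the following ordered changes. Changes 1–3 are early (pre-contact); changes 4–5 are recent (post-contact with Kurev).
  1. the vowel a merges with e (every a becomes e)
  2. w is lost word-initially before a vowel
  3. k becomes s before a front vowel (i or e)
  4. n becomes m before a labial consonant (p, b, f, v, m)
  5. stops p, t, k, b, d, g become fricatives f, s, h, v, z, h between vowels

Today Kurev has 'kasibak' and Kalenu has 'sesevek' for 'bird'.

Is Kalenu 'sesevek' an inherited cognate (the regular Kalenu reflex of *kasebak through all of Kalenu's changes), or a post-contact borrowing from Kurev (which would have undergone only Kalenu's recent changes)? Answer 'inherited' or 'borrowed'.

If inherited, *kasebak would pass through all of Kalenu's changes:
Kalenu: start from *kasebak.
  rule 1 (vowel merger): kasebak → kesebek
  rule 2: no change — kesebek
  rule 3 (palatalisation): kesebek → sesebek
  rule 4: no change — sesebek
  rule 5 (intervocalic lenition): sesebek → sesevek
  ⇒ Kalenu sesevek
If borrowed from Kurev 'kasibak' after the early changes, it would undergo only the recent ones:
  rule 4 (nasal place assimilation): no change (kasibak)
  rule 5 (intervocalic lenition): kasibak → kasivak
  ⇒ as a loan: kasivak
Kalenu 'sesevek' matches the inherited outcome exactly, so it is an inherited cognate, not a loan.

inherited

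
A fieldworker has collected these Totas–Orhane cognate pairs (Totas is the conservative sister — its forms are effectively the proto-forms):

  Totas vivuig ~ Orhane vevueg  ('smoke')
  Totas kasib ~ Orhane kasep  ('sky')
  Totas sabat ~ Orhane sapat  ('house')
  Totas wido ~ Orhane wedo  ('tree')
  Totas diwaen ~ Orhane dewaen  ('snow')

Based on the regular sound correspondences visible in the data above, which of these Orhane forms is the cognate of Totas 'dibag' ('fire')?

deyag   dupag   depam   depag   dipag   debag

depag

kasib ~ kasep — Totas i corresponds to Orhane e after a consonant, before a labial obstruent.
sabat ~ sapat — Totas b corresponds to Orhane p between vowels (before a back vowel).
Applying these to Totas 'dibag':
  dibag → debag   (i→e after a consonant, before a labial obstruent)
  debag → depag   (b→p between vowels (before a back vowel))
So the Orhane cognate is 'depag'.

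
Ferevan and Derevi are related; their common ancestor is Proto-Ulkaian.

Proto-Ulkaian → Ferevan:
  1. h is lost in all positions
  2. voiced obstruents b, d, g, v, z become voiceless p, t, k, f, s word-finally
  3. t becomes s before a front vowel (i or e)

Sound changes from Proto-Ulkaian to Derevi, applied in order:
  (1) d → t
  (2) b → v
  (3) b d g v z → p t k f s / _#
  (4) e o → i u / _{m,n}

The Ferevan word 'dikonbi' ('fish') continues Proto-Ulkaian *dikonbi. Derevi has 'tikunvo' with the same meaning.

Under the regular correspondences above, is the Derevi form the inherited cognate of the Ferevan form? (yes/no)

Derive the expected Derevi reflex of *dikonbi:
Derevi: *dikonbi > tikonbi > tikonvi > tikunvi  (by unconditioned shift, unconditioned shift, pre-nasal raising)
The regular Derevi reflex would be 'tikunvi', but the attested form is 'tikunvo'. The correspondence is irregular, so they are not cognates (the Derevi form has a different source).

no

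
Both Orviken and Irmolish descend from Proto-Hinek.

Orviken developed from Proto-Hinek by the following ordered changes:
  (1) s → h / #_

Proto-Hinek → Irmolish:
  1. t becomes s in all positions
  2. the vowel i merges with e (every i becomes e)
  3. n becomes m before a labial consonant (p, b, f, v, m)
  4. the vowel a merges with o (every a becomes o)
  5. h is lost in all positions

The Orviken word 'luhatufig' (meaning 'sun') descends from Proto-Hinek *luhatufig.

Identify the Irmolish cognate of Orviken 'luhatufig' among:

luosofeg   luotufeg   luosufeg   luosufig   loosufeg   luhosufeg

luosufeg

Irmolish: start from *luhatufig.
  rule 1 (unconditioned shift): luhatufig → luhasufig
  rule 2 (vowel merger): luhasufig → luhasufeg
  rule 3: no change — luhasufeg
  rule 4 (vowel merger): luhasufeg → luhosufeg
  rule 5 (h-loss): luhosufeg → luosufeg
  ⇒ Irmolish luosufeg
Among the options, 'luosufeg' alone shows every Irmolish change applied in order.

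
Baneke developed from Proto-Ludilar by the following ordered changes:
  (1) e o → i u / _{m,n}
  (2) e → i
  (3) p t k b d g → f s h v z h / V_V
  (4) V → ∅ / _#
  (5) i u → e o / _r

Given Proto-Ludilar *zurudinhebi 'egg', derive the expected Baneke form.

Baneke: start from *zurudinhebi.
  rule 1: no change — zurudinhebi
  rule 2 (vowel merger): zurudinhebi → zurudinhibi
  rule 3 (intervocalic lenition): zurudinhibi → zuruzinhivi
  rule 4 (apocope): zuruzinhivi → zuruzinhiv
  rule 5 (pre-rhotic lowering): zuruzinhiv → zoruzinhiv
  ⇒ Baneke zoruzinhiv

zoruzinhiv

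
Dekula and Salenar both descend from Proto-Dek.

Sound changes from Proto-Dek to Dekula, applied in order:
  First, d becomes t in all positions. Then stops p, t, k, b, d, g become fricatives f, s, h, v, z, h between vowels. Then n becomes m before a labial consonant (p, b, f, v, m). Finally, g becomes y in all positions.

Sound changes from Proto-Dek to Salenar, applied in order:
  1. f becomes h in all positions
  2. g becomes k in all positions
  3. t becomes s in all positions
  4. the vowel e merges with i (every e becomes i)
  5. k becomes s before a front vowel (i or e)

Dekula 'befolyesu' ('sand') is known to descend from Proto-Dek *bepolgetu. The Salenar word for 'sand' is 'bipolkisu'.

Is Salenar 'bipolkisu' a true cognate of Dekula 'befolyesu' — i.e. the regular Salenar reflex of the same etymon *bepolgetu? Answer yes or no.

Derive the expected Salenar reflex of *bepolgetu:
Salenar: start from *bepolgetu.
  rule 1: no change — bepolgetu
  rule 2 (unconditioned shift): bepolgetu → bepolketu
  rule 3 (unconditioned shift): bepolketu → bepolkesu
  rule 4 (vowel merger): bepolkesu → bipolkisu
  rule 5 (palatalisation): bipolkisu → bipolsisu
  ⇒ Salenar bipolsisu
The regular Salenar reflex would be 'bipolsisu', but the attested form is 'bipolkisu'. The correspondence is irregular, so they are not cognates (the Salenar form has a different source).

no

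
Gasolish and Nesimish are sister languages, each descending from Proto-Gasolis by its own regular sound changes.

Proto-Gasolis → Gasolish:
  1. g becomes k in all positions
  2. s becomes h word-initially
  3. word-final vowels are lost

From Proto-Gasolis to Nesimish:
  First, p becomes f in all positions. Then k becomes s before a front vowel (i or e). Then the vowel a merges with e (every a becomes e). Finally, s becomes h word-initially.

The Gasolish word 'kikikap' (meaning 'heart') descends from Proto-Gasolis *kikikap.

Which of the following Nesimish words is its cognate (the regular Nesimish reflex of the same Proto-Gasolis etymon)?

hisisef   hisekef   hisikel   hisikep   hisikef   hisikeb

Nesimish: *kikikap
  kikikap → kikikaf   [unconditioned shift]
  kikikaf → sisikaf   [palatalisation]
  sisikaf → sisikef   [vowel merger]
  sisikef → hisikef   [debuccalisation]
  giving Nesimish hisikef.

hisikef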